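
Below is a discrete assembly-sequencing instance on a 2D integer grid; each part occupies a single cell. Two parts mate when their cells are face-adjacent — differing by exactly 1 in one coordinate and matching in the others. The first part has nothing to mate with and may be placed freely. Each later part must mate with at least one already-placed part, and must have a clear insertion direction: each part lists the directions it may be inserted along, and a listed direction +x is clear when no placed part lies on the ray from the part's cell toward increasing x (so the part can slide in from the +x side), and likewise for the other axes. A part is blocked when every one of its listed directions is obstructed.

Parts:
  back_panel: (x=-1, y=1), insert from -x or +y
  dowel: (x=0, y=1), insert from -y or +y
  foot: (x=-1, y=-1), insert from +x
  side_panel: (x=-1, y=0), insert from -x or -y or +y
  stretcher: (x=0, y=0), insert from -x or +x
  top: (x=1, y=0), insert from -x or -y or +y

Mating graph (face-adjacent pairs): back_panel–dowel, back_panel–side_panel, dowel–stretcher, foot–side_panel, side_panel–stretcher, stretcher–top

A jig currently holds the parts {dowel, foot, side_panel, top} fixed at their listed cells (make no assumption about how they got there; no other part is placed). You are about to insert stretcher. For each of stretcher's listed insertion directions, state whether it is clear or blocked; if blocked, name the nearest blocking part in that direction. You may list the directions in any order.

+x: blocked by top; -x: blocked by side_panel

-x: nearest on ray is side_panel@(-1, 0) ⇒ blocked
+x: nearest on ray is top@(1, 0) ⇒ blocked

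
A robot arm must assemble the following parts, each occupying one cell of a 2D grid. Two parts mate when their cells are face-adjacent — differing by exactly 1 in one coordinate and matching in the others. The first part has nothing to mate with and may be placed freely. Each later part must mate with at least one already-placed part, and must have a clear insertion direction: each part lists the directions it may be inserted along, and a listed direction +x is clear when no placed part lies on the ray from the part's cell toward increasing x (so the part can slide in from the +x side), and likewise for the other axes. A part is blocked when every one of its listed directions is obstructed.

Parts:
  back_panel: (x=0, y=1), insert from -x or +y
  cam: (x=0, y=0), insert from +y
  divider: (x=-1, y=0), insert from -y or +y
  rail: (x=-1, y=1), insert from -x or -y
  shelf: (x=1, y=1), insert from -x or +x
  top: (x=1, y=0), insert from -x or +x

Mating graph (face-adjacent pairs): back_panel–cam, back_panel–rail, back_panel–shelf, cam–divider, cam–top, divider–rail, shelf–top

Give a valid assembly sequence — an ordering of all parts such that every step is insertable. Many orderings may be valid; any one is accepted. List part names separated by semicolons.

1. divider@(-1, 0) [-y clear] — {divider}
2. cam@(0, 0) [+y clear] — {cam, divider}
3. back_panel@(0, 1) [-x clear] — {back_panel, cam, divider}
4. shelf@(1, 1) [+x clear] — {back_panel, cam, divider, shelf}
5. top@(1, 0) [+x clear] — {back_panel, cam, divider, shelf, top}
6. rail@(-1, 1) [-x clear] — {back_panel, cam, divider, rail, shelf, top}

divider; cam; back_panel; shelf; top; rail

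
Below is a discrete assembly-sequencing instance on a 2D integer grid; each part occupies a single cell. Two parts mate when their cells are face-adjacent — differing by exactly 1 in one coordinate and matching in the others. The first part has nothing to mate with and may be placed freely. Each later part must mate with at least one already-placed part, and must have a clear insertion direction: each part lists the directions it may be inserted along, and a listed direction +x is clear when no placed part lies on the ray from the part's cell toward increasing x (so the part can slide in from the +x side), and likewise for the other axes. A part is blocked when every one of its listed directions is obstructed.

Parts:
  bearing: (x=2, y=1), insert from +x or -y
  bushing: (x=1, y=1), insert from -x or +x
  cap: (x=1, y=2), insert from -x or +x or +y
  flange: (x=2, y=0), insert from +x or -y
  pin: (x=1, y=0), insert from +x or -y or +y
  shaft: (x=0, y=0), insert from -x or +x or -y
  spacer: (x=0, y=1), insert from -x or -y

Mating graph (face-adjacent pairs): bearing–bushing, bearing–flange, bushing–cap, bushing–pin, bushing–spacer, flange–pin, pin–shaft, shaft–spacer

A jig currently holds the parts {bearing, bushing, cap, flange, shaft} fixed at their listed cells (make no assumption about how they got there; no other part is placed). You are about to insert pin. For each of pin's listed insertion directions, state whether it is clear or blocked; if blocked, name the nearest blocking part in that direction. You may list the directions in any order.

+x: nearest on ray is flange@(2, 0) ⇒ blocked
-y: ray from pin(1, 0) has no placed part ⇒ clear
+y: nearest on ray is bushing@(1, 1) ⇒ blocked

+x: blocked by flange; +y: blocked by bushing; -y: clear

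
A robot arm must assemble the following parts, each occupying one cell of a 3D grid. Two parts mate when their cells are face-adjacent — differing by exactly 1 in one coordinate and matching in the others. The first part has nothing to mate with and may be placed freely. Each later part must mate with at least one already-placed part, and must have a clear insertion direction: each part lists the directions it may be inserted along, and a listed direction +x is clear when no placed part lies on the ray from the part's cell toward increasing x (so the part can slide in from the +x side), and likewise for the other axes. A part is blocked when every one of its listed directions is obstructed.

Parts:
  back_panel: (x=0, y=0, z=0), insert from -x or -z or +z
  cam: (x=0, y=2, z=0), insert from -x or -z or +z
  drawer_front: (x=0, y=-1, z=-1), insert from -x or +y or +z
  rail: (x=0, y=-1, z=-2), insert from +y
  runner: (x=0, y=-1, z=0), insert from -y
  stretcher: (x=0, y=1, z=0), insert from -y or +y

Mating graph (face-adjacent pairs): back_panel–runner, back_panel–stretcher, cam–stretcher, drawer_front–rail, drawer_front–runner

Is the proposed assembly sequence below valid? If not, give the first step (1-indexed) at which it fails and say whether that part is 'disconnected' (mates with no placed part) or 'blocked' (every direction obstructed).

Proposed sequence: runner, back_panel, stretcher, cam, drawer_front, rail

1. runner@(0, -1, 0) [-y clear] — {runner}
2. back_panel@(0, 0, 0) [-x clear] — {back_panel, runner}
3. stretcher@(0, 1, 0) [+y clear] — {back_panel, runner, stretcher}
4. cam@(0, 2, 0) [-x clear] — {back_panel, cam, runner, stretcher}
5. drawer_front@(0, -1, -1) [-x clear] — {back_panel, cam, drawer_front, runner, stretcher}
6. rail@(0, -1, -2) [+y clear] — {back_panel, cam, drawer_front, rail, runner, stretcher}

Valid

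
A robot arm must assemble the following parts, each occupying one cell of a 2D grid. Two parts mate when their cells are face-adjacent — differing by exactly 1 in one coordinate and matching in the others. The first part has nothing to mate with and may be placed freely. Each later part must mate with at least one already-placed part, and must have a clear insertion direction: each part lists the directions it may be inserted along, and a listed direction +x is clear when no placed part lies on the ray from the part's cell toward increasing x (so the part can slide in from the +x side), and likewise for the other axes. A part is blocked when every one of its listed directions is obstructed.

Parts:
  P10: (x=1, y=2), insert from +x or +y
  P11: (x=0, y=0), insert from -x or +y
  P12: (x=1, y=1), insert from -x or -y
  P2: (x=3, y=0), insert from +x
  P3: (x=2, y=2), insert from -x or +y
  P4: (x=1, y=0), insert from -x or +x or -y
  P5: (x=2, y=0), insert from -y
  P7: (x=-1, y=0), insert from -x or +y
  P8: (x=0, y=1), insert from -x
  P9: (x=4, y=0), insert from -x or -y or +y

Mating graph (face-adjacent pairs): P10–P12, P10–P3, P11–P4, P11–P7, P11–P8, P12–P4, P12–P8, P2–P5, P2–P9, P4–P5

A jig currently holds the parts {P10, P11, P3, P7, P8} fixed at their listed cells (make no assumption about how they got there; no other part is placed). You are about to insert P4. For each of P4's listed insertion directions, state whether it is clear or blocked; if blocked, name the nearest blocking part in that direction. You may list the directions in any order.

+x: clear; -x: blocked by P11; -y: clear

-x: nearest on ray is P11@(0, 0) ⇒ blocked
+x: ray from P4(1, 0) has no placed part ⇒ clear
-y: ray from P4(1, 0) has no placed part ⇒ clear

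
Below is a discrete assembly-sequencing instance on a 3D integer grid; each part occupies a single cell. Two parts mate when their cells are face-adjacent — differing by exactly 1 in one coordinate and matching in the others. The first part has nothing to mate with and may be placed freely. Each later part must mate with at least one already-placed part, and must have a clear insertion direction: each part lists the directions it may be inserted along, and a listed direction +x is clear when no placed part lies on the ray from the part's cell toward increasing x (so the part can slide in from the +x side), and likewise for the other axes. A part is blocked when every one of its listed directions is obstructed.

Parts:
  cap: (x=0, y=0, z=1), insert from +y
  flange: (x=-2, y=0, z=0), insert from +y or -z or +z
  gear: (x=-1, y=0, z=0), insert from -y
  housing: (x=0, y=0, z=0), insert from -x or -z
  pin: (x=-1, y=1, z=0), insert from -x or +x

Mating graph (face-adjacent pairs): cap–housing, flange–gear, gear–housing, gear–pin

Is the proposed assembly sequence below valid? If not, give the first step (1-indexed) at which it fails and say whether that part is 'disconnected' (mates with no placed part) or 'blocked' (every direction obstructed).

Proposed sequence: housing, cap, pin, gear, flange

1. housing@(0, 0, 0) [-x clear] — {housing}
2. cap@(0, 0, 1) [+y clear] — {cap, housing}
3. pin@(-1, 1, 0) — no placed neighbour ⇒ disconnected

Invalid at step 3 (disconnected)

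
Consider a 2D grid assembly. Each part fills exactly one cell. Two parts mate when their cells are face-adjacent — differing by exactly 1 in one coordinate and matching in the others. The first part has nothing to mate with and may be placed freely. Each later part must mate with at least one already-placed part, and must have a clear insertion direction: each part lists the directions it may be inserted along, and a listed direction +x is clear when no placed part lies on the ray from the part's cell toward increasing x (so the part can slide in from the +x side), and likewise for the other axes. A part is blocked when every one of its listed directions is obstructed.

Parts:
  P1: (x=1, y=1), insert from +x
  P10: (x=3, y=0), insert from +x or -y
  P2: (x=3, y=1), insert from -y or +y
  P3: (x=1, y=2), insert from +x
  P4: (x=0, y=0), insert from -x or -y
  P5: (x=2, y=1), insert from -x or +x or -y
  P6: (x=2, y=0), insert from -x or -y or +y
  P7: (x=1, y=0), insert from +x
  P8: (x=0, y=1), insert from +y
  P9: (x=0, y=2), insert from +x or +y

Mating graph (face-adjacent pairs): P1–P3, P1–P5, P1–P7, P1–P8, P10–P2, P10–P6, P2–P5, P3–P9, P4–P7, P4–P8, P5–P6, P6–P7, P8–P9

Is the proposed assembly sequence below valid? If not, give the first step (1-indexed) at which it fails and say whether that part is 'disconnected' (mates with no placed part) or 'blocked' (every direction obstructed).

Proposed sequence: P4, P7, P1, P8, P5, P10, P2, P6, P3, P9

Invalid at step 6 (disconnected)

1. P4@(0, 0) [-x clear] — {P4}
2. P7@(1, 0) [+x clear] — {P4, P7}
3. P1@(1, 1) [+x clear] — {P1, P4, P7}
4. P8@(0, 1) [+y clear] — {P1, P4, P7, P8}
5. P5@(2, 1) [+x clear] — {P1, P4, P5, P7, P8}
6. P10@(3, 0) — no placed neighbour ⇒ disconnected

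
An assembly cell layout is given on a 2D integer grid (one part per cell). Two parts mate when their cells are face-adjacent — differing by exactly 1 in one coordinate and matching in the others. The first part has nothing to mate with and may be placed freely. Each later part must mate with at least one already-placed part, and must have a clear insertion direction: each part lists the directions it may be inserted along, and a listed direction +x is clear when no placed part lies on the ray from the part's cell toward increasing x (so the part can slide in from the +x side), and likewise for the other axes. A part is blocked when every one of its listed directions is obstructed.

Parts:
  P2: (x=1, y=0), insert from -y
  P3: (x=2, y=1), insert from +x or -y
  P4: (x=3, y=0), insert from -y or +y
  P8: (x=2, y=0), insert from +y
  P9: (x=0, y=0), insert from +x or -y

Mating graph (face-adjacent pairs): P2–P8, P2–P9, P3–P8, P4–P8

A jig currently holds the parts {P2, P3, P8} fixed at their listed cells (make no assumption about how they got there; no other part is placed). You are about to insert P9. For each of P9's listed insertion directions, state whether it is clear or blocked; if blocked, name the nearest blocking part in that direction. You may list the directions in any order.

+x: blocked by P2; -y: clear

+x: nearest on ray is P2@(1, 0) ⇒ blocked
-y: ray from P9(0, 0) has no placed part ⇒ clear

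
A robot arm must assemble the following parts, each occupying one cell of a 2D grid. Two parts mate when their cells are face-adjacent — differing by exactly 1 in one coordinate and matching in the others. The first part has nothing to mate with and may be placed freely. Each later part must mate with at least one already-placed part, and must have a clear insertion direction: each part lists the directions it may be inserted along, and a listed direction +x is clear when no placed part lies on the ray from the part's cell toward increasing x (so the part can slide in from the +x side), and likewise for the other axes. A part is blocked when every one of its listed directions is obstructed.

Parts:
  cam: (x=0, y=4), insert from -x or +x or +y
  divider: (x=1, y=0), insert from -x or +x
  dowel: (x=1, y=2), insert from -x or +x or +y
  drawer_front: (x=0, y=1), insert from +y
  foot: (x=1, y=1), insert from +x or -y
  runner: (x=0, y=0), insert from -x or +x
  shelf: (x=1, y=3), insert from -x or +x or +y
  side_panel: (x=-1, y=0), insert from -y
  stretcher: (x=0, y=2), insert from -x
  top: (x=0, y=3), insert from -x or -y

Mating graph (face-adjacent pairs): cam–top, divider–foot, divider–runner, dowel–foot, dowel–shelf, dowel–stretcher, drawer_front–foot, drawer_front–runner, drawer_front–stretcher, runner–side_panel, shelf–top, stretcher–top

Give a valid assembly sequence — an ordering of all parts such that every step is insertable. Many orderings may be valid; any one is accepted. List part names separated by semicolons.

1. runner@(0, 0) [-x clear] — {runner}
2. side_panel@(-1, 0) [-y clear] — {runner, side_panel}
3. drawer_front@(0, 1) [+y clear] — {drawer_front, runner, side_panel}
4. stretcher@(0, 2) [-x clear] — {drawer_front, runner, side_panel, stretcher}
5. top@(0, 3) [-x clear] — {drawer_front, runner, side_panel, stretcher, top}
6. shelf@(1, 3) [+x clear] — {drawer_front, runner, shelf, side_panel, stretcher, top}
7. cam@(0, 4) [-x clear] — {cam, drawer_front, runner, shelf, side_panel, stretcher, top}
8. dowel@(1, 2) [+x clear] — {cam, dowel, drawer_front, runner, shelf, side_panel, stretcher, top}
9. foot@(1, 1) [+x clear] — {cam, dowel, drawer_front, foot, runner, shelf, side_panel, stretcher, top}
10. divider@(1, 0) [+x clear] — {cam, divider, dowel, drawer_front, foot, runner, shelf, side_panel, stretcher, top}

runner; side_panel; drawer_front; stretcher; top; shelf; cam; dowel; foot; divider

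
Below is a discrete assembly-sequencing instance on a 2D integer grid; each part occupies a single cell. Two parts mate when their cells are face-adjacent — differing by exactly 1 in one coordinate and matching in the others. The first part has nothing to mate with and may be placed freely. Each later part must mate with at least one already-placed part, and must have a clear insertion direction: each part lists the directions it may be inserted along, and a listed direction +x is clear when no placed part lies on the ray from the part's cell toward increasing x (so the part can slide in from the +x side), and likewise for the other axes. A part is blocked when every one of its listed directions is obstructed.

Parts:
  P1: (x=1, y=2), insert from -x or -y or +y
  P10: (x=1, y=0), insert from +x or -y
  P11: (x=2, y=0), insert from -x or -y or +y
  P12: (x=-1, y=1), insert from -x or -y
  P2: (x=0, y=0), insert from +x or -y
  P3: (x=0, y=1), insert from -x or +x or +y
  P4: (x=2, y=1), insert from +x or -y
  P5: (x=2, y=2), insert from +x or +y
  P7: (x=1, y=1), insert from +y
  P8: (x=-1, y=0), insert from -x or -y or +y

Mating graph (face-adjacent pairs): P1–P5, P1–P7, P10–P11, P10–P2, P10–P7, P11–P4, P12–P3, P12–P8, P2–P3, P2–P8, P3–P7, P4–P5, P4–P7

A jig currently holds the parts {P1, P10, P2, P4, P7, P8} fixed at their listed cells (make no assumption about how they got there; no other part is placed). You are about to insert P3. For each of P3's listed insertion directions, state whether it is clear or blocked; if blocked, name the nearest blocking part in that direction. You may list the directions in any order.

-x: ray from P3(0, 1) has no placed part ⇒ clear
+x: nearest on ray is P7@(1, 1) ⇒ blocked
+y: ray from P3(0, 1) has no placed part ⇒ clear

+x: blocked by P7; +y: clear; -x: clear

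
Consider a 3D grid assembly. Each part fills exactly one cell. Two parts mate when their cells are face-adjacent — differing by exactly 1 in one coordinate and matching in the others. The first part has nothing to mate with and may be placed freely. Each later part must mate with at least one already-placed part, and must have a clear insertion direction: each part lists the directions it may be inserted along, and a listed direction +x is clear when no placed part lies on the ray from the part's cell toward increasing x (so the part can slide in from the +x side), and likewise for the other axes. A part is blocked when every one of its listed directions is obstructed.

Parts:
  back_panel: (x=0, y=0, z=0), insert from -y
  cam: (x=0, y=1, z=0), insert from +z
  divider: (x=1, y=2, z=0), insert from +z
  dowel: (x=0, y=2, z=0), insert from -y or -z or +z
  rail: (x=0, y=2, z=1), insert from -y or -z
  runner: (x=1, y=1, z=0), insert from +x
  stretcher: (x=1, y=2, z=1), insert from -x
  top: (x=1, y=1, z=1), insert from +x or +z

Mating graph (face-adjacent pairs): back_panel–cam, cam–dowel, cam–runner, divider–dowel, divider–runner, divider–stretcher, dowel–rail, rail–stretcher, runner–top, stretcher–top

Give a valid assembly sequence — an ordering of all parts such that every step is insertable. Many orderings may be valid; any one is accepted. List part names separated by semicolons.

1. cam@(0, 1, 0) [+z clear] — {cam}
2. runner@(1, 1, 0) [+x clear] — {cam, runner}
3. top@(1, 1, 1) [+x clear] — {cam, runner, top}
4. divider@(1, 2, 0) [+z clear] — {cam, divider, runner, top}
5. back_panel@(0, 0, 0) [-y clear] — {back_panel, cam, divider, runner, top}
6. stretcher@(1, 2, 1) [-x clear] — {back_panel, cam, divider, runner, stretcher, top}
7. rail@(0, 2, 1) [-y clear] — {back_panel, cam, divider, rail, runner, stretcher, top}
8. dowel@(0, 2, 0) [-z clear] — {back_panel, cam, divider, dowel, rail, runner, stretcher, top}

cam; runner; top; divider; back_panel; stretcher; rail; dowel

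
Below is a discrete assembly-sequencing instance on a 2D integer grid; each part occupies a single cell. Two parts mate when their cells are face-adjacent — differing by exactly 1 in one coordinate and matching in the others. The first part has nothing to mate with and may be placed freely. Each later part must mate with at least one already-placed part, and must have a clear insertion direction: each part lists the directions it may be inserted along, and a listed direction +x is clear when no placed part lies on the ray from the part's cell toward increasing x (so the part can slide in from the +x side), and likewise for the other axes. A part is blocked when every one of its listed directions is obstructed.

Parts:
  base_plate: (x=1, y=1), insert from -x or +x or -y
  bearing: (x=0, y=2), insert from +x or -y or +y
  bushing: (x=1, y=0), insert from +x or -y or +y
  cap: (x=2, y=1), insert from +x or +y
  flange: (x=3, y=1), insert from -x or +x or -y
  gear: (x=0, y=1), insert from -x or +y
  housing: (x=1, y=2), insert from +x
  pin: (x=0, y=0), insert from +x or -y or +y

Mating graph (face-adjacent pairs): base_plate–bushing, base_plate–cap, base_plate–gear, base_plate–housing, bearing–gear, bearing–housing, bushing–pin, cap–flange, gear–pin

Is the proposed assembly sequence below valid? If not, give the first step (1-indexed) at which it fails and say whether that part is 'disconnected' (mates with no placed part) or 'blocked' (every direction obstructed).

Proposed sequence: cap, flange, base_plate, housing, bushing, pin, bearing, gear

Valid

1. cap@(2, 1) [+x clear] — {cap}
2. flange@(3, 1) [+x clear] — {cap, flange}
3. base_plate@(1, 1) [-x clear] — {base_plate, cap, flange}
4. housing@(1, 2) [+x clear] — {base_plate, cap, flange, housing}
5. bushing@(1, 0) [+x clear] — {base_plate, bushing, cap, flange, housing}
6. pin@(0, 0) [-y clear] — {base_plate, bushing, cap, flange, housing, pin}
7. bearing@(0, 2) [+y clear] — {base_plate, bearing, bushing, cap, flange, housing, pin}
8. gear@(0, 1) [-x clear] — {base_plate, bearing, bushing, cap, flange, gear, housing, pin}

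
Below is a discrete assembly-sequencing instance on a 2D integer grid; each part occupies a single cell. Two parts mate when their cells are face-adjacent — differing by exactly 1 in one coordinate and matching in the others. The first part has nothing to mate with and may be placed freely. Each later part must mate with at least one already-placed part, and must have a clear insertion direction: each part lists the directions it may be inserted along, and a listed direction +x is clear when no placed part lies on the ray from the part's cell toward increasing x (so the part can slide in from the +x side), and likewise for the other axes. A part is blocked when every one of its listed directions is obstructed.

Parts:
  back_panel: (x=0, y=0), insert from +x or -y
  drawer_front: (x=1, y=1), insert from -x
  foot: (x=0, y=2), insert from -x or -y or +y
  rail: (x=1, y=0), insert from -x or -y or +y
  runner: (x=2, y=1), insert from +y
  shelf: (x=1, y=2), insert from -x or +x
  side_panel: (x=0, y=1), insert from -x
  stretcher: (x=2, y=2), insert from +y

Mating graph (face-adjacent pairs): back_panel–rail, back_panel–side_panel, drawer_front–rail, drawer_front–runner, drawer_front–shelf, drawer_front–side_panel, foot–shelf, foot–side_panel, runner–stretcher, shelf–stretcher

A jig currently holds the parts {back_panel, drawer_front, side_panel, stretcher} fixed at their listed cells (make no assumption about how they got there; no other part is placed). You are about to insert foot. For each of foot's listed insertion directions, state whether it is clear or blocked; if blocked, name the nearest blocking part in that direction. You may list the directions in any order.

+y: clear; -x: clear; -y: blocked by side_panel

-x: ray from foot(0, 2) has no placed part ⇒ clear
-y: nearest on ray is side_panel@(0, 1) ⇒ blocked
+y: ray from foot(0, 2) has no placed part ⇒ clear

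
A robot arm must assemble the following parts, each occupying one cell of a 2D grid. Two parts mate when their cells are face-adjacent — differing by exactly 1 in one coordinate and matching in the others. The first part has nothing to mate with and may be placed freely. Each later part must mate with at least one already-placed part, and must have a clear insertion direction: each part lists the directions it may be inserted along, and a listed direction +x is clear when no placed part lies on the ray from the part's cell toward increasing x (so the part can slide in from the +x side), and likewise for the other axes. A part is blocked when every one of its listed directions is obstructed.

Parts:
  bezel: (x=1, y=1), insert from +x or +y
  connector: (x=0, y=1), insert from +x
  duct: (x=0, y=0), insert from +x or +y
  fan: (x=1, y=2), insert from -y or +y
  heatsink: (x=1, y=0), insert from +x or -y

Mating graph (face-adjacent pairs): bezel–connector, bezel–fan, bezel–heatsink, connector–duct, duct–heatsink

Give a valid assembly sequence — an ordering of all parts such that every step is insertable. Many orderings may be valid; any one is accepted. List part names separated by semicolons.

connector; bezel; fan; duct; heatsink

1. connector@(0, 1) [+x clear] — {connector}
2. bezel@(1, 1) [+x clear] — {bezel, connector}
3. fan@(1, 2) [+y clear] — {bezel, connector, fan}
4. duct@(0, 0) [+x clear] — {bezel, connector, duct, fan}
5. heatsink@(1, 0) [+x clear] — {bezel, connector, duct, fan, heatsink}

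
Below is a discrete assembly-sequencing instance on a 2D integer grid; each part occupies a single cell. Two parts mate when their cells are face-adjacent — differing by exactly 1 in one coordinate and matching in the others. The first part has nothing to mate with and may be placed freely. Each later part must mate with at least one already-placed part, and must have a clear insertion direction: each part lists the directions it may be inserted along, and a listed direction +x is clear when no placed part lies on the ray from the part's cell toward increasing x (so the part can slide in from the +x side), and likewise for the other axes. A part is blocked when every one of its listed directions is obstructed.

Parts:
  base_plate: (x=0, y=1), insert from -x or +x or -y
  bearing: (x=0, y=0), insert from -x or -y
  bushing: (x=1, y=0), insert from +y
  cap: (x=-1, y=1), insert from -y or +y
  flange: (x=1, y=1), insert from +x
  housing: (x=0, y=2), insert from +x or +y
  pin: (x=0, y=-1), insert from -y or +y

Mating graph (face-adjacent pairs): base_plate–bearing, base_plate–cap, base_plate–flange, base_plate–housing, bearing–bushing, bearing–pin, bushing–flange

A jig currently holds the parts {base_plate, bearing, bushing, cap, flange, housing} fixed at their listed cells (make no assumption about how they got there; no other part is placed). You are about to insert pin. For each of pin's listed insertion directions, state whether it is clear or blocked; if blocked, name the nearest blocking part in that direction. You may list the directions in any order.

-y: ray from pin(0, -1) has no placed part ⇒ clear
+y: nearest on ray is bearing@(0, 0) ⇒ blocked

+y: blocked by bearing; -y: clear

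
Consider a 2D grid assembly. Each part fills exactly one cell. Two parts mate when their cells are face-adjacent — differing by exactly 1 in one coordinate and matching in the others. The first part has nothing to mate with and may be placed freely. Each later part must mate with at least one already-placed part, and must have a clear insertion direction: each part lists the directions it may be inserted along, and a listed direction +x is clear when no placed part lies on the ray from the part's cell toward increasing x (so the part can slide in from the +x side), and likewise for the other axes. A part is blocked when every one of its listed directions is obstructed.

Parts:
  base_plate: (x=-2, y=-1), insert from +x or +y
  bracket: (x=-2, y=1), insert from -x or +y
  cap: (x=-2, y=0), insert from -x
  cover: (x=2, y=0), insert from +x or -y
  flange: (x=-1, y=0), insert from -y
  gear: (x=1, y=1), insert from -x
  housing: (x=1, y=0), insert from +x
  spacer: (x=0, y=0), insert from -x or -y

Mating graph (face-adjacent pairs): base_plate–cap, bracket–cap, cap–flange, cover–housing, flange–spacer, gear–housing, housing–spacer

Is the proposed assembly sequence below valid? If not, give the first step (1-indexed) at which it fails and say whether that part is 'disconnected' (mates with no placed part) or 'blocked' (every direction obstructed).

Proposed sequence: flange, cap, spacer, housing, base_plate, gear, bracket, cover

1. flange@(-1, 0) [-y clear] — {flange}
2. cap@(-2, 0) [-x clear] — {cap, flange}
3. spacer@(0, 0) [-y clear] — {cap, flange, spacer}
4. housing@(1, 0) [+x clear] — {cap, flange, housing, spacer}
5. base_plate@(-2, -1) [+x clear] — {base_plate, cap, flange, housing, spacer}
6. gear@(1, 1) [-x clear] — {base_plate, cap, flange, gear, housing, spacer}
7. bracket@(-2, 1) [-x clear] — {base_plate, bracket, cap, flange, gear, housing, spacer}
8. cover@(2, 0) [+x clear] — {base_plate, bracket, cap, cover, flange, gear, housing, spacer}

Valid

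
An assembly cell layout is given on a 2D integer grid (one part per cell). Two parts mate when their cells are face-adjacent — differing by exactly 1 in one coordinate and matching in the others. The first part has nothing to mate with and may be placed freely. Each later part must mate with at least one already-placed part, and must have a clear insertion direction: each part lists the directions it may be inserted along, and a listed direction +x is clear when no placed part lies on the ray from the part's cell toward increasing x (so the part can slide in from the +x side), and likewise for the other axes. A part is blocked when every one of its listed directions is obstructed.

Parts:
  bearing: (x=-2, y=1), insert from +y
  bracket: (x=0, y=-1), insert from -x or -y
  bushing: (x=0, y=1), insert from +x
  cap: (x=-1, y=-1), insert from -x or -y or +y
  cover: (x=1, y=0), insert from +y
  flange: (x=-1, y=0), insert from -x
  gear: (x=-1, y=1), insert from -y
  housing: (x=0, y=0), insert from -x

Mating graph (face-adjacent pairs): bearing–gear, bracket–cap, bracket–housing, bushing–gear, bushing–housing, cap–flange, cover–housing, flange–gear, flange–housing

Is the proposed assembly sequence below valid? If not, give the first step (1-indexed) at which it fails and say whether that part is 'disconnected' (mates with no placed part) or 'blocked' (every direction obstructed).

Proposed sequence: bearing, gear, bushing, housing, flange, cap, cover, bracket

1. bearing@(-2, 1) [+y clear] — {bearing}
2. gear@(-1, 1) [-y clear] — {bearing, gear}
3. bushing@(0, 1) [+x clear] — {bearing, bushing, gear}
4. housing@(0, 0) [-x clear] — {bearing, bushing, gear, housing}
5. flange@(-1, 0) [-x clear] — {bearing, bushing, flange, gear, housing}
6. cap@(-1, -1) [-x clear] — {bearing, bushing, cap, flange, gear, housing}
7. cover@(1, 0) [+y clear] — {bearing, bushing, cap, cover, flange, gear, housing}
8. bracket@(0, -1) [-y clear] — {bearing, bracket, bushing, cap, cover, flange, gear, housing}

Valid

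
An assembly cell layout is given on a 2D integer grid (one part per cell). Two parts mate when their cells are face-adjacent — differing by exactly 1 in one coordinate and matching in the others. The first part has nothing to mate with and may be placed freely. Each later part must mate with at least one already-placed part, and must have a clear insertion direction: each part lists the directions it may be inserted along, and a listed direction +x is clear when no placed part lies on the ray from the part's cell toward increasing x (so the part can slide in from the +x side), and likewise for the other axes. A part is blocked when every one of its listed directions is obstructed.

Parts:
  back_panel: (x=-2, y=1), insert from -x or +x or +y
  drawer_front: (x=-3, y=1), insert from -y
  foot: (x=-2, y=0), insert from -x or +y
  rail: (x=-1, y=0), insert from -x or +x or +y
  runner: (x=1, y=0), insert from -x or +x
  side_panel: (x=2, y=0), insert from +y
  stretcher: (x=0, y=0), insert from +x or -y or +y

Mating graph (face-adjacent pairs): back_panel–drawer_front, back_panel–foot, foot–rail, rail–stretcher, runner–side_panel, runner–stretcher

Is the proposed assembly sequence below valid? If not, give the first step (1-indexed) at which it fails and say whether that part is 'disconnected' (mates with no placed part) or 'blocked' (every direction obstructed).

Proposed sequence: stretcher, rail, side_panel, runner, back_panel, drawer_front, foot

Invalid at step 3 (disconnected)

1. stretcher@(0, 0) [+x clear] — {stretcher}
2. rail@(-1, 0) [-x clear] — {rail, stretcher}
3. side_panel@(2, 0) — no placed neighbour ⇒ disconnected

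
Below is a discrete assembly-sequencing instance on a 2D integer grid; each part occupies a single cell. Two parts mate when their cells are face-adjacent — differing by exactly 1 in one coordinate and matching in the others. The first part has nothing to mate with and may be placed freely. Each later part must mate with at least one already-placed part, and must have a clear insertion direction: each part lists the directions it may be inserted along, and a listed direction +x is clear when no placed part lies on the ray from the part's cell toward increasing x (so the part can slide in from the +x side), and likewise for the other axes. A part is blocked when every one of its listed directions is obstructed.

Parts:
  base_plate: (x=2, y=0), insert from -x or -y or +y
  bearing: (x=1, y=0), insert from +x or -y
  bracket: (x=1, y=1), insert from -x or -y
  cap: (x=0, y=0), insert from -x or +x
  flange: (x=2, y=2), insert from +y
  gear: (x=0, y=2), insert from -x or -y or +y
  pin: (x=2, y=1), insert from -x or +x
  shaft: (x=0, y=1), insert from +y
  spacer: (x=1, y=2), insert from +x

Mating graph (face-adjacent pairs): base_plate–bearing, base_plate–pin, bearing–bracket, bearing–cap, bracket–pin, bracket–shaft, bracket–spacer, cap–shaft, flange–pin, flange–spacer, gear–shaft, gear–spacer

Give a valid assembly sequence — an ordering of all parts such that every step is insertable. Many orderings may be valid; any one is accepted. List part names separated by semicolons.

base_plate; bearing; bracket; shaft; spacer; flange; pin; cap; gear

1. base_plate@(2, 0) [-x clear] — {base_plate}
2. bearing@(1, 0) [-y clear] — {base_plate, bearing}
3. bracket@(1, 1) [-x clear] — {base_plate, bearing, bracket}
4. shaft@(0, 1) [+y clear] — {base_plate, bearing, bracket, shaft}
5. spacer@(1, 2) [+x clear] — {base_plate, bearing, bracket, shaft, spacer}
6. flange@(2, 2) [+y clear] — {base_plate, bearing, bracket, flange, shaft, spacer}
7. pin@(2, 1) [+x clear] — {base_plate, bearing, bracket, flange, pin, shaft, spacer}
8. cap@(0, 0) [-x clear] — {base_plate, bearing, bracket, cap, flange, pin, shaft, spacer}
9. gear@(0, 2) [-x clear] — {base_plate, bearing, bracket, cap, flange, gear, pin, shaft, spacer}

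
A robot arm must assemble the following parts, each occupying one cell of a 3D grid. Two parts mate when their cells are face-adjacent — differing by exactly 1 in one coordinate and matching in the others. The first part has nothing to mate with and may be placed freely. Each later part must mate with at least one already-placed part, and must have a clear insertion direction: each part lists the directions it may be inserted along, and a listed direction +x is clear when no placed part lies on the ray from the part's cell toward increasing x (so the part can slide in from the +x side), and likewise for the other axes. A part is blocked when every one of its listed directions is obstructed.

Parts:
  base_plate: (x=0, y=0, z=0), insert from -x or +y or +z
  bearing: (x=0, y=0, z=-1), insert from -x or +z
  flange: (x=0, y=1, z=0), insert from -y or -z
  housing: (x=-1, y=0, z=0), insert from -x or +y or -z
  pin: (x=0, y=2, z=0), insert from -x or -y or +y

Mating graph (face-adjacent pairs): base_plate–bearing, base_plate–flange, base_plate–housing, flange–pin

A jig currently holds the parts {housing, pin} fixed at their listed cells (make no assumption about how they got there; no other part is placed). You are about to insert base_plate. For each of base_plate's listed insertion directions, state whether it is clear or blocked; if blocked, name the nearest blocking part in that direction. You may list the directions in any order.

+y: blocked by pin; +z: clear; -x: blocked by housing

-x: nearest on ray is housing@(-1, 0, 0) ⇒ blocked
+y: nearest on ray is pin@(0, 2, 0) ⇒ blocked
+z: ray from base_plate(0, 0, 0) has no placed part ⇒ clear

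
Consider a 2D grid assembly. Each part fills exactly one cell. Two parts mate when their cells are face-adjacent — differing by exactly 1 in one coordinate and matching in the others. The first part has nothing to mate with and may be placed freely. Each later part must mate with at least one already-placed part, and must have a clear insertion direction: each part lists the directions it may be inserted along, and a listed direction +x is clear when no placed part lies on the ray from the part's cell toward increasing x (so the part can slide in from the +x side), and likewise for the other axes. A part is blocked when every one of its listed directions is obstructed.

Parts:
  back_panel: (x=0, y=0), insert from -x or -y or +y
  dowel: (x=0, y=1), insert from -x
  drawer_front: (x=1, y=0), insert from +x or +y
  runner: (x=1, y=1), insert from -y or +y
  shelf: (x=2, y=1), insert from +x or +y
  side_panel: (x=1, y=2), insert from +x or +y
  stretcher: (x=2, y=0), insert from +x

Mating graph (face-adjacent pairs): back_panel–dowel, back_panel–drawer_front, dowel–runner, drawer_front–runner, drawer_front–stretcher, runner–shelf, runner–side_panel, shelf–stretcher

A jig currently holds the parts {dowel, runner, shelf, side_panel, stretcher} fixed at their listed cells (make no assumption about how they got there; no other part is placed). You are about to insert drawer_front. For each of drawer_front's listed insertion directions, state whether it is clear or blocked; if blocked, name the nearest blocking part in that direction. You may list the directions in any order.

+x: blocked by stretcher; +y: blocked by runner

+x: nearest on ray is stretcher@(2, 0) ⇒ blocked
+y: nearest on ray is runner@(1, 1) ⇒ blocked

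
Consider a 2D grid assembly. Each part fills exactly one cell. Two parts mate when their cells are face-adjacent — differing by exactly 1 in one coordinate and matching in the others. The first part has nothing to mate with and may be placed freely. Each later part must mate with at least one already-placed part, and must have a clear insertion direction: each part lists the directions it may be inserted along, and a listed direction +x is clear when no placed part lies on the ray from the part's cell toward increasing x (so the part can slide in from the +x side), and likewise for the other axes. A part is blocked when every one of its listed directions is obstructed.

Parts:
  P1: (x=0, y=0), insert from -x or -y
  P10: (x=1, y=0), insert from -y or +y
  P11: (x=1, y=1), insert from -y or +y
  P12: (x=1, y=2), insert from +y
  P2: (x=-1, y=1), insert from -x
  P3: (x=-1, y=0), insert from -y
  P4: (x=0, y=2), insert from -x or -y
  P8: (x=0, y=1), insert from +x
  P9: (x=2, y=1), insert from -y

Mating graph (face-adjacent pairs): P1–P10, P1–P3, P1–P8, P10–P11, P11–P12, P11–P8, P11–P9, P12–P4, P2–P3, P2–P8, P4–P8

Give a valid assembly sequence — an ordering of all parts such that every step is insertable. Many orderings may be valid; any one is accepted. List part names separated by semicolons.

1. P4@(0, 2) [-x clear] — {P4}
2. P8@(0, 1) [+x clear] — {P4, P8}
3. P11@(1, 1) [-y clear] — {P11, P4, P8}
4. P10@(1, 0) [-y clear] — {P10, P11, P4, P8}
5. P9@(2, 1) [-y clear] — {P10, P11, P4, P8, P9}
6. P1@(0, 0) [-x clear] — {P1, P10, P11, P4, P8, P9}
7. P3@(-1, 0) [-y clear] — {P1, P10, P11, P3, P4, P8, P9}
8. P2@(-1, 1) [-x clear] — {P1, P10, P11, P2, P3, P4, P8, P9}
9. P12@(1, 2) [+y clear] — {P1, P10, P11, P12, P2, P3, P4, P8, P9}

P4; P8; P11; P10; P9; P1; P3; P2; P12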